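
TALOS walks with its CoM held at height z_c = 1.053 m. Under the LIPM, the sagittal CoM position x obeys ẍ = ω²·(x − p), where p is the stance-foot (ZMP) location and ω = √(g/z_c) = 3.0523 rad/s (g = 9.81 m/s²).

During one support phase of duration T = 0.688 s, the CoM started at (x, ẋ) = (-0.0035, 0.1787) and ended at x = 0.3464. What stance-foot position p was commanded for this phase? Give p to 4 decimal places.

p = -0.0399

ωT = 3.0523·0.688 = 2.099982; cosh(ωT) = 4.144242, sinh(ωT) = 4.021784
x(T) = p + (x₀−p)·cosh(ωT) + (ẋ₀/ω)·sinh(ωT) ⇒ p·(1 − cosh) = x(T) − x₀·cosh − (ẋ₀/ω)·sinh
numerator   = 0.3464 − (-0.0035)·4.144242 − (0.1787/3.0523)·4.021784 = 0.125445
denominator = 1 − 4.144242 = -3.144242
p = 0.125445 / -3.144242 = -0.0399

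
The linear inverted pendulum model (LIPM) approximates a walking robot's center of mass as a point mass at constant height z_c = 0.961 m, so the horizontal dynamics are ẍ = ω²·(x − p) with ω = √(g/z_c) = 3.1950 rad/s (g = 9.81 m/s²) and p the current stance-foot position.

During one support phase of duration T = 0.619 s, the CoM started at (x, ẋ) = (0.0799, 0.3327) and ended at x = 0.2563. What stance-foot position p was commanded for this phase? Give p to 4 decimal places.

ωT = 3.1950·0.619 = 1.977705; cosh(ωT) = 3.682263, sinh(ωT) = 3.543877
x(T) = p + (x₀−p)·cosh(ωT) + (ẋ₀/ω)·sinh(ωT) ⇒ p·(1 − cosh) = x(T) − x₀·cosh − (ẋ₀/ω)·sinh
numerator   = 0.2563 − (0.0799)·3.682263 − (0.3327/3.1950)·3.543877 = -0.406942
denominator = 1 − 3.682263 = -2.682263
p = -0.406942 / -2.682263 = 0.1517

p = 0.1517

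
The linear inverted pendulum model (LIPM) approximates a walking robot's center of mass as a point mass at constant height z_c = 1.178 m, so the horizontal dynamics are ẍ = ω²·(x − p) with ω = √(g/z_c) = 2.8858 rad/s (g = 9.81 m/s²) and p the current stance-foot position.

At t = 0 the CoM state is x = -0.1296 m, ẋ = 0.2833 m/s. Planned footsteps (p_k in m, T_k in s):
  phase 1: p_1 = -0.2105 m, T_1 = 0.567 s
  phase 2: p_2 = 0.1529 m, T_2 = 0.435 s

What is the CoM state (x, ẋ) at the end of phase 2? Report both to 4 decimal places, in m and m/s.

phase 1: p=-0.2105, T=0.567, ωT=1.636249, cosh=2.665288, sinh=2.470579; start (x,ẋ)=(-0.129600, 0.283300) → end (x,ẋ)=(0.247659, 1.331860)
phase 2: p=0.1529, T=0.435, ωT=1.255323, cosh=1.896978, sinh=1.611994; start (x,ẋ)=(0.247659, 1.331860) → end (x,ẋ)=(1.076627, 2.967320)

x = 1.0766, ẋ = 2.9673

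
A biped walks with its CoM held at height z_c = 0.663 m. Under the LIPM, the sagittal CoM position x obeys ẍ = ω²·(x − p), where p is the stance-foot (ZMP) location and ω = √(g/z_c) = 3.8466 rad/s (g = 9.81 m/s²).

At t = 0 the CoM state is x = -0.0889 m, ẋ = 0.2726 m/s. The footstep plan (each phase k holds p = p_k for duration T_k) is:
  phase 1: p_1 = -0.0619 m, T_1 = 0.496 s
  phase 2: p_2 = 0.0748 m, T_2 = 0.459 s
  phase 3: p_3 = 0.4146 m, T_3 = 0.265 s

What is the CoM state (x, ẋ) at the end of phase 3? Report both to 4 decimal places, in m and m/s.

x = 1.1650, ẋ = 3.3939

phase 1: p=-0.0619, T=0.496, ωT=1.907914, cosh=3.443702, sinh=3.295312; start (x,ẋ)=(-0.088900, 0.272600) → end (x,ẋ)=(0.078652, 0.596508)
phase 2: p=0.0748, T=0.459, ωT=1.765589, cosh=3.008051, sinh=2.836965; start (x,ẋ)=(0.078652, 0.596508) → end (x,ẋ)=(0.526325, 1.836357)
phase 3: p=0.4146, T=0.265, ωT=1.019349, cosh=1.566110, sinh=1.205280; start (x,ẋ)=(0.526325, 1.836357) → end (x,ẋ)=(1.164972, 3.393920)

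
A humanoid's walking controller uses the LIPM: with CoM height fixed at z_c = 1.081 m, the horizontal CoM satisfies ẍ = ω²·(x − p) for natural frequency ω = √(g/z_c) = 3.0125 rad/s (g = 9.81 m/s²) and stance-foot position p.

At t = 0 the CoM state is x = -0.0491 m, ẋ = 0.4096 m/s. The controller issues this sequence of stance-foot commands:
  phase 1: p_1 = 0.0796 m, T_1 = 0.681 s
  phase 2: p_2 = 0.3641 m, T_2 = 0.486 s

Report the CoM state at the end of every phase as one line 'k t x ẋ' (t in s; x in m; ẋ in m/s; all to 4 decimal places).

phase 1: p=0.0796, T=0.681, ωT=2.051513, cosh=3.954100, sinh=3.825559; start (x,ẋ)=(-0.049100, 0.409600) → end (x,ẋ)=(0.090856, 0.136396)
phase 2: p=0.3641, T=0.486, ωT=1.464075, cosh=2.277417, sinh=2.046125; start (x,ẋ)=(0.090856, 0.136396) → end (x,ẋ)=(-0.165547, -1.373629)

1 0.6810 0.0909 0.1364
2 1.1670 -0.1655 -1.3736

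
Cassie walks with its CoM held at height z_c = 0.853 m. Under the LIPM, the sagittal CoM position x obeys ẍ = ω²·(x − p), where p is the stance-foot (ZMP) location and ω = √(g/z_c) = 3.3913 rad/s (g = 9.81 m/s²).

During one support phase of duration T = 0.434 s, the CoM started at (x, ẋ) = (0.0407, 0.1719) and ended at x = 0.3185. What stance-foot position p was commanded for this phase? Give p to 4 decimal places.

ωT = 3.3913·0.434 = 1.471824; cosh(ωT) = 2.293341, sinh(ωT) = 2.063835
x(T) = p + (x₀−p)·cosh(ωT) + (ẋ₀/ω)·sinh(ωT) ⇒ p·(1 − cosh) = x(T) − x₀·cosh − (ẋ₀/ω)·sinh
numerator   = 0.3185 − (0.0407)·2.293341 − (0.1719/3.3913)·2.063835 = 0.120548
denominator = 1 − 2.293341 = -1.293341
p = 0.120548 / -1.293341 = -0.0932

p = -0.0932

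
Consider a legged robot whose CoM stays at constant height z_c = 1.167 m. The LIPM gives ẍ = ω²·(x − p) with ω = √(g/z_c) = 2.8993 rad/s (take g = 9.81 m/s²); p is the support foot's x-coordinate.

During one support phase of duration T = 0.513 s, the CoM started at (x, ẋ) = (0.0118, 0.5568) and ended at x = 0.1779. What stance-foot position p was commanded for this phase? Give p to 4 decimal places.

p = 0.1907

ωT = 2.8993·0.513 = 1.487341; cosh(ωT) = 2.325643, sinh(ωT) = 2.099670
x(T) = p + (x₀−p)·cosh(ωT) + (ẋ₀/ω)·sinh(ωT) ⇒ p·(1 − cosh) = x(T) − x₀·cosh − (ẋ₀/ω)·sinh
numerator   = 0.1779 − (0.0118)·2.325643 − (0.5568/2.8993)·2.099670 = -0.252777
denominator = 1 − 2.325643 = -1.325643
p = -0.252777 / -1.325643 = 0.1907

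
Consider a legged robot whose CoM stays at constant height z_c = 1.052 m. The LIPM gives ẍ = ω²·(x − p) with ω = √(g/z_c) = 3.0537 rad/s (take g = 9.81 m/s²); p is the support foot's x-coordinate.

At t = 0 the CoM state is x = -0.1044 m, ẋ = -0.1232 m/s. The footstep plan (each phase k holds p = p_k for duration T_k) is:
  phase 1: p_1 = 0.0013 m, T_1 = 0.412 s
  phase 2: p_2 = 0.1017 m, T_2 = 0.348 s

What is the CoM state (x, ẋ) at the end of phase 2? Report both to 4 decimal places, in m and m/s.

phase 1: p=0.0013, T=0.412, ωT=1.258124, cosh=1.901501, sinh=1.617314; start (x,ẋ)=(-0.104400, -0.123200) → end (x,ẋ)=(-0.264938, -0.756295)
phase 2: p=0.1017, T=0.348, ωT=1.062688, cosh=1.619832, sinh=1.274306; start (x,ẋ)=(-0.264938, -0.756295) → end (x,ẋ)=(-0.807794, -2.651790)

x = -0.8078, ẋ = -2.6518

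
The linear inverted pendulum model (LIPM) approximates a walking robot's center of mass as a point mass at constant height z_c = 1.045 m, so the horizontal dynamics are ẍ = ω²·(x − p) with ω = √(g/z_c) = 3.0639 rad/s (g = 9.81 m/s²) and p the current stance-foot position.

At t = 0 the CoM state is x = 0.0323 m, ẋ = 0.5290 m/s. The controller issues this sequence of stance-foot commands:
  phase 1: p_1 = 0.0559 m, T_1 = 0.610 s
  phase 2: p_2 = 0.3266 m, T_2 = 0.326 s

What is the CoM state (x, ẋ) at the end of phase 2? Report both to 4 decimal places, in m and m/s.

phase 1: p=0.0559, T=0.610, ωT=1.868979, cosh=3.317978, sinh=3.163697; start (x,ẋ)=(0.032300, 0.529000) → end (x,ẋ)=(0.523826, 1.526450)
phase 2: p=0.3266, T=0.326, ωT=0.998831, cosh=1.541708, sinh=1.173399; start (x,ẋ)=(0.523826, 1.526450) → end (x,ẋ)=(1.215258, 3.062403)

x = 1.2153, ẋ = 3.0624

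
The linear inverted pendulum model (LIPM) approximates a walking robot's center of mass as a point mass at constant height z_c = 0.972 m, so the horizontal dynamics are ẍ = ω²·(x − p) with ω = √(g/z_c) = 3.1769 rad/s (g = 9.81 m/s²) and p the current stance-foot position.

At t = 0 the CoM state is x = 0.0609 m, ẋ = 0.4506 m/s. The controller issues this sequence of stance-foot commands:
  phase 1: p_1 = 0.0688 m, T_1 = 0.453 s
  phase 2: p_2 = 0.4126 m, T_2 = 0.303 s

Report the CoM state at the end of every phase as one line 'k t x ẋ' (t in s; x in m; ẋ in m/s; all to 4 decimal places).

phase 1: p=0.0688, T=0.453, ωT=1.439136, cosh=2.227091, sinh=1.989958; start (x,ẋ)=(0.060900, 0.450600) → end (x,ẋ)=(0.333454, 0.953584)
phase 2: p=0.4126, T=0.303, ωT=0.962601, cosh=1.500198, sinh=1.118300; start (x,ẋ)=(0.333454, 0.953584) → end (x,ẋ)=(0.629537, 1.149383)

1 0.4530 0.3335 0.9536
2 0.7560 0.6295 1.1494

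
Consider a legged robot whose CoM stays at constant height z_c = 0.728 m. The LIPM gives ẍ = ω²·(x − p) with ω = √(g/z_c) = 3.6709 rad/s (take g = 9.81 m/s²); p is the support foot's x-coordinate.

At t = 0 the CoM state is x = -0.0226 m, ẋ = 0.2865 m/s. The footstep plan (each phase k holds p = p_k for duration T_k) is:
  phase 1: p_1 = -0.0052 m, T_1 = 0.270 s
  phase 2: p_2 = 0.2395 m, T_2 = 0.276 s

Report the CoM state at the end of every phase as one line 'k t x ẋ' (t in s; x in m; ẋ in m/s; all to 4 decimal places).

phase 1: p=-0.0052, T=0.270, ωT=0.991143, cosh=1.532732, sinh=1.161580; start (x,ẋ)=(-0.022600, 0.286500) → end (x,ẋ)=(0.058787, 0.364933)
phase 2: p=0.2395, T=0.276, ωT=1.013168, cosh=1.558690, sinh=1.195624; start (x,ẋ)=(0.058787, 0.364933) → end (x,ẋ)=(0.076685, -0.224332)

1 0.2700 0.0588 0.3649
2 0.5460 0.0767 -0.2243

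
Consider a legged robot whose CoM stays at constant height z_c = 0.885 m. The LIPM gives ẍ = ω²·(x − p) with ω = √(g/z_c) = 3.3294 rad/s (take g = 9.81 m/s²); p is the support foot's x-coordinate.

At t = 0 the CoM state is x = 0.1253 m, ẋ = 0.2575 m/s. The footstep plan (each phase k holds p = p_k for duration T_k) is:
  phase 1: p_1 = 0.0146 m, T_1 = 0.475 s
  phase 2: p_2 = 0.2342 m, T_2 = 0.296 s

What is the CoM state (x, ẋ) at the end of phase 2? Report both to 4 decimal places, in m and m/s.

phase 1: p=0.0146, T=0.475, ωT=1.581465, cosh=2.533874, sinh=2.328200; start (x,ẋ)=(0.125300, 0.257500) → end (x,ẋ)=(0.475166, 1.510564)
phase 2: p=0.2342, T=0.296, ωT=0.985502, cosh=1.526205, sinh=1.152953; start (x,ẋ)=(0.475166, 1.510564) → end (x,ẋ)=(1.125063, 3.230412)

x = 1.1251, ẋ = 3.2304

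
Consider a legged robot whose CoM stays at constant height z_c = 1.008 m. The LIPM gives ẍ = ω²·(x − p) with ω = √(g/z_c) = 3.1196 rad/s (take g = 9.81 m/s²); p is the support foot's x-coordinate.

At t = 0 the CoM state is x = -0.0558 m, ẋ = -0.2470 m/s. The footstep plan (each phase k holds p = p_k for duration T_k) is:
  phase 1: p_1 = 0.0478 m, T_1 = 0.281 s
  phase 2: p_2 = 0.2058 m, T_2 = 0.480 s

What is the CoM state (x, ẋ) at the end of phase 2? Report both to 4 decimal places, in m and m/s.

x = -1.1477, ẋ = -4.1050

phase 1: p=0.0478, T=0.281, ωT=0.876608, cosh=1.409464, sinh=0.993271; start (x,ẋ)=(-0.055800, -0.247000) → end (x,ẋ)=(-0.176864, -0.669153)
phase 2: p=0.2058, T=0.480, ωT=1.497408, cosh=2.346898, sinh=2.123189; start (x,ẋ)=(-0.176864, -0.669153) → end (x,ẋ)=(-1.147698, -4.105014)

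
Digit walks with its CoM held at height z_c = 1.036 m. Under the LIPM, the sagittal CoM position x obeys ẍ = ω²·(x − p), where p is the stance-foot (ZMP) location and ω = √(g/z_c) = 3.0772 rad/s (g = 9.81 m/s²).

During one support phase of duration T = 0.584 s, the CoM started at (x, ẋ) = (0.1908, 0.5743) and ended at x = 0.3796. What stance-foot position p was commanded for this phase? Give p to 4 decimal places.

ωT = 3.0772·0.584 = 1.797085; cosh(ωT) = 3.098909, sinh(ωT) = 2.933128
x(T) = p + (x₀−p)·cosh(ωT) + (ẋ₀/ω)·sinh(ωT) ⇒ p·(1 − cosh) = x(T) − x₀·cosh − (ẋ₀/ω)·sinh
numerator   = 0.3796 − (0.1908)·3.098909 − (0.5743/3.0772)·2.933128 = -0.759084
denominator = 1 − 3.098909 = -2.098909
p = -0.759084 / -2.098909 = 0.3617

p = 0.3617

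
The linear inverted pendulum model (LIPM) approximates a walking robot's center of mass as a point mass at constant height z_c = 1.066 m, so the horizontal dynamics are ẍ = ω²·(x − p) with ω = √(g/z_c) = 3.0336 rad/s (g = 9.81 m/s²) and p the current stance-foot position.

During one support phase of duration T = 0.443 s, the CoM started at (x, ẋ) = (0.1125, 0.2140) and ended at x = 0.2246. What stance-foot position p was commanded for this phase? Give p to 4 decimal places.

p = 0.1258

ωT = 3.0336·0.443 = 1.343885; cosh(ωT) = 2.047370, sinh(ωT) = 1.786539
x(T) = p + (x₀−p)·cosh(ωT) + (ẋ₀/ω)·sinh(ωT) ⇒ p·(1 − cosh) = x(T) − x₀·cosh − (ẋ₀/ω)·sinh
numerator   = 0.2246 − (0.1125)·2.047370 − (0.2140/3.0336)·1.786539 = -0.131757
denominator = 1 − 2.047370 = -1.047370
p = -0.131757 / -1.047370 = 0.1258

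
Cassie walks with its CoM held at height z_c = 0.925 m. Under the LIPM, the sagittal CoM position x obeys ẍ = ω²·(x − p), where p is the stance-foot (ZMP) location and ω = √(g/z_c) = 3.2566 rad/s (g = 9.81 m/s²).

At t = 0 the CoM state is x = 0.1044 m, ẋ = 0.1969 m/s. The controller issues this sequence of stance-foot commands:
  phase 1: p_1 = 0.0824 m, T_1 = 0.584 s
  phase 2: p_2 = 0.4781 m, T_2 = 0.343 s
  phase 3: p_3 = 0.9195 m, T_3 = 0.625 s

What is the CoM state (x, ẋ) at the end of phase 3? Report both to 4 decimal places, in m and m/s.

phase 1: p=0.0824, T=0.584, ωT=1.901854, cosh=3.423798, sinh=3.274506; start (x,ẋ)=(0.104400, 0.196900) → end (x,ẋ)=(0.355706, 0.908748)
phase 2: p=0.4781, T=0.343, ωT=1.117014, cosh=1.691486, sinh=1.364230; start (x,ẋ)=(0.355706, 0.908748) → end (x,ẋ)=(0.651759, 0.993370)
phase 3: p=0.9195, T=0.625, ωT=2.035375, cosh=3.892877, sinh=3.762245; start (x,ẋ)=(0.651759, 0.993370) → end (x,ẋ)=(1.024824, 0.586664)

x = 1.0248, ẋ = 0.5867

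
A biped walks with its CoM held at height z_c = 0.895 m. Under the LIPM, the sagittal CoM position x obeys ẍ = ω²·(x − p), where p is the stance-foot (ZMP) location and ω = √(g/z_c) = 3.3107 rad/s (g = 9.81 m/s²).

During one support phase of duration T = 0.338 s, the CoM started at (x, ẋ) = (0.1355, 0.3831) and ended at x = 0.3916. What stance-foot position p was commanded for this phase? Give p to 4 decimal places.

p = -0.0054

ωT = 3.3107·0.338 = 1.119017; cosh(ωT) = 1.694221, sinh(ωT) = 1.367620
x(T) = p + (x₀−p)·cosh(ωT) + (ẋ₀/ω)·sinh(ωT) ⇒ p·(1 − cosh) = x(T) − x₀·cosh − (ẋ₀/ω)·sinh
numerator   = 0.3916 − (0.1355)·1.694221 − (0.3831/3.3107)·1.367620 = 0.003778
denominator = 1 − 1.694221 = -0.694221
p = 0.003778 / -0.694221 = -0.0054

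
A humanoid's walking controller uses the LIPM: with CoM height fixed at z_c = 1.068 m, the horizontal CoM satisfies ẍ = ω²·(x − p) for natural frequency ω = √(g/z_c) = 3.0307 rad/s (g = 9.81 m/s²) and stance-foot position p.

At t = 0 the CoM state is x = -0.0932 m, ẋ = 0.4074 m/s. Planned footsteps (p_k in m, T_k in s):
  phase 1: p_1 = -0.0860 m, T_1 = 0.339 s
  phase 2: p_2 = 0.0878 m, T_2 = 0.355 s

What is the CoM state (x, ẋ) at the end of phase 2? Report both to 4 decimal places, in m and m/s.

phase 1: p=-0.0860, T=0.339, ωT=1.027407, cosh=1.575873, sinh=1.217940; start (x,ẋ)=(-0.093200, 0.407400) → end (x,ẋ)=(0.066374, 0.615434)
phase 2: p=0.0878, T=0.355, ωT=1.075898, cosh=1.636809, sinh=1.295818; start (x,ẋ)=(0.066374, 0.615434) → end (x,ẋ)=(0.315868, 0.923205)

x = 0.3159, ẋ = 0.9232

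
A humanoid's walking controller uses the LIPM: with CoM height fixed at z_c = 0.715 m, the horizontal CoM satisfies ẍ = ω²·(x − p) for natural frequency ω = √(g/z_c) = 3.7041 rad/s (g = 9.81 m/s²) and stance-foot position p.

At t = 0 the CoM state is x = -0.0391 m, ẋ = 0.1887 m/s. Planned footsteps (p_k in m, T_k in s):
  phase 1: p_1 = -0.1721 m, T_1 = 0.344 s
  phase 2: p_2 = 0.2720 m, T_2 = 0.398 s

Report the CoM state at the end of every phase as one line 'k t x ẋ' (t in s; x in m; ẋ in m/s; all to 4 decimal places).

phase 1: p=-0.1721, T=0.344, ωT=1.274210, cosh=1.927764, sinh=1.648113; start (x,ẋ)=(-0.039100, 0.188700) → end (x,ẋ)=(0.168253, 1.175704)
phase 2: p=0.2720, T=0.398, ωT=1.474232, cosh=2.298317, sinh=2.069362; start (x,ẋ)=(0.168253, 1.175704) → end (x,ẋ)=(0.690386, 1.906909)

1 0.3440 0.1683 1.1757
2 0.7420 0.6904 1.9069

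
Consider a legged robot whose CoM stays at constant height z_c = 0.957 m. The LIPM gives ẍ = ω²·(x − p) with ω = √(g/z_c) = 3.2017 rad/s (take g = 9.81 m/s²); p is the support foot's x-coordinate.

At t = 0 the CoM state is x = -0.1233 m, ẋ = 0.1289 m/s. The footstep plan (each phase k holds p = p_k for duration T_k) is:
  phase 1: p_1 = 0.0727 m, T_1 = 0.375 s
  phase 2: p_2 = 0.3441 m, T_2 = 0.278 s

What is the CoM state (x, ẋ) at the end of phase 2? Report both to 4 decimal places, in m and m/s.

x = -0.6867, ẋ = -2.8501

phase 1: p=0.0727, T=0.375, ωT=1.200638, cosh=1.811618, sinh=1.510616; start (x,ẋ)=(-0.123300, 0.128900) → end (x,ẋ)=(-0.221560, -0.714444)
phase 2: p=0.3441, T=0.278, ωT=0.890073, cosh=1.422966, sinh=1.012340; start (x,ẋ)=(-0.221560, -0.714444) → end (x,ẋ)=(-0.686714, -2.850052)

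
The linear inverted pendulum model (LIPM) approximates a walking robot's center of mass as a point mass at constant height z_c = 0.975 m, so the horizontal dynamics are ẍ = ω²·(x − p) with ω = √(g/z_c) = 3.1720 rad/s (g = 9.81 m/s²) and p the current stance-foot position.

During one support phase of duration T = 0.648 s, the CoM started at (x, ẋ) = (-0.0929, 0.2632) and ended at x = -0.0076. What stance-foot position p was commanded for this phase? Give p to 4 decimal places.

p = -0.0143

ωT = 3.1720·0.648 = 2.055456; cosh(ωT) = 3.969217, sinh(ωT) = 3.841182
x(T) = p + (x₀−p)·cosh(ωT) + (ẋ₀/ω)·sinh(ωT) ⇒ p·(1 − cosh) = x(T) − x₀·cosh − (ẋ₀/ω)·sinh
numerator   = -0.0076 − (-0.0929)·3.969217 − (0.2632/3.1720)·3.841182 = 0.042414
denominator = 1 − 3.969217 = -2.969217
p = 0.042414 / -2.969217 = -0.0143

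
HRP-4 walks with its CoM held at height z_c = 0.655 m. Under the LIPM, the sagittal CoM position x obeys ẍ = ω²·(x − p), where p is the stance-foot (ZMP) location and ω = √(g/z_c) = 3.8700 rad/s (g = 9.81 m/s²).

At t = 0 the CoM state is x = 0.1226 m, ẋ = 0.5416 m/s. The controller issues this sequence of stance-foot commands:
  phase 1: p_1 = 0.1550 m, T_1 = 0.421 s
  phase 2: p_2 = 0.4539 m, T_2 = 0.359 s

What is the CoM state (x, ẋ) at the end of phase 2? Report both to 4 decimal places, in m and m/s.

phase 1: p=0.1550, T=0.421, ωT=1.629270, cosh=2.648111, sinh=2.452039; start (x,ẋ)=(0.122600, 0.541600) → end (x,ẋ)=(0.412360, 1.126761)
phase 2: p=0.4539, T=0.359, ωT=1.389330, cosh=2.130702, sinh=1.881459; start (x,ẋ)=(0.412360, 1.126761) → end (x,ẋ)=(0.913182, 2.098328)

x = 0.9132, ẋ = 2.0983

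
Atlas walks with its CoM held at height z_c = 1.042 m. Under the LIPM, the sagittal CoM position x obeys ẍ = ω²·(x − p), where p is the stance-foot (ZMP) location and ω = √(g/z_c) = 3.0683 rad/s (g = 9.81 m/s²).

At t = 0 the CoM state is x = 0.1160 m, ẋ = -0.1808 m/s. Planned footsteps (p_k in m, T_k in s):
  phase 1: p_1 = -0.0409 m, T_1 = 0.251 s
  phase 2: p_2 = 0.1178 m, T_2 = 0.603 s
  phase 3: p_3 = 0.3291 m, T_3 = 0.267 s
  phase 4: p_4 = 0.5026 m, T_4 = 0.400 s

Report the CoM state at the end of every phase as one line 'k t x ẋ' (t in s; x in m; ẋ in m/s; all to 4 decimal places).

phase 1: p=-0.0409, T=0.251, ωT=0.770143, cosh=1.311511, sinh=0.848565; start (x,ẋ)=(0.116000, -0.180800) → end (x,ẋ)=(0.114874, 0.171392)
phase 2: p=0.1178, T=0.603, ωT=1.850185, cosh=3.259102, sinh=3.101894; start (x,ẋ)=(0.114874, 0.171392) → end (x,ẋ)=(0.281533, 0.530737)
phase 3: p=0.3291, T=0.267, ωT=0.819236, cosh=1.354767, sinh=0.913999; start (x,ẋ)=(0.281533, 0.530737) → end (x,ẋ)=(0.422756, 0.585627)
phase 4: p=0.5026, T=0.400, ωT=1.227320, cosh=1.852575, sinh=1.559498; start (x,ẋ)=(0.422756, 0.585627) → end (x,ẋ)=(0.652335, 0.702866)

1 0.2510 0.1149 0.1714
2 0.8540 0.2815 0.5307
3 1.1210 0.4228 0.5856
4 1.5210 0.6523 0.7029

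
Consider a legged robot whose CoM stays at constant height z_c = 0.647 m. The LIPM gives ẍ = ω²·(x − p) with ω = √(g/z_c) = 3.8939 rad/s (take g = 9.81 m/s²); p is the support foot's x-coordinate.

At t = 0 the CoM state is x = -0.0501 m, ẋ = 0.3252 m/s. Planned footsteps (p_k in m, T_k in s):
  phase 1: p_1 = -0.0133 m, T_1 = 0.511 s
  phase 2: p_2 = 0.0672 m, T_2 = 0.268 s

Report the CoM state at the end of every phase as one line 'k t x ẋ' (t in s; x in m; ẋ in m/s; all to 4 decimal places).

1 0.5110 0.1493 0.6972
2 0.7790 0.4209 1.5102

phase 1: p=-0.0133, T=0.511, ωT=1.989783, cosh=3.725335, sinh=3.588610; start (x,ẋ)=(-0.050100, 0.325200) → end (x,ẋ)=(0.149311, 0.697247)
phase 2: p=0.0672, T=0.268, ωT=1.043565, cosh=1.595759, sinh=1.243562; start (x,ẋ)=(0.149311, 0.697247) → end (x,ẋ)=(0.420904, 1.510247)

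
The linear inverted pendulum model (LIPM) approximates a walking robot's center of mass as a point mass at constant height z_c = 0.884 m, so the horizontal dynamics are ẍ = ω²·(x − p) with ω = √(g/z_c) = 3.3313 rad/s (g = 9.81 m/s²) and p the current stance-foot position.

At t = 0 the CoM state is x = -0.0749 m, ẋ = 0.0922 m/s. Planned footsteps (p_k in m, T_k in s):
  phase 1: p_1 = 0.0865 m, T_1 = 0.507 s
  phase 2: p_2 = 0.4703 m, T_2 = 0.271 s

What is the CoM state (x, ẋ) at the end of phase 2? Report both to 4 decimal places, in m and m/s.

phase 1: p=0.0865, T=0.507, ωT=1.688969, cosh=2.799303, sinh=2.614593; start (x,ẋ)=(-0.074900, 0.092200) → end (x,ẋ)=(-0.292944, -1.147697)
phase 2: p=0.4703, T=0.271, ωT=0.902782, cosh=1.435948, sinh=1.030508; start (x,ẋ)=(-0.292944, -1.147697) → end (x,ẋ)=(-0.980708, -4.268197)

x = -0.9807, ẋ = -4.2682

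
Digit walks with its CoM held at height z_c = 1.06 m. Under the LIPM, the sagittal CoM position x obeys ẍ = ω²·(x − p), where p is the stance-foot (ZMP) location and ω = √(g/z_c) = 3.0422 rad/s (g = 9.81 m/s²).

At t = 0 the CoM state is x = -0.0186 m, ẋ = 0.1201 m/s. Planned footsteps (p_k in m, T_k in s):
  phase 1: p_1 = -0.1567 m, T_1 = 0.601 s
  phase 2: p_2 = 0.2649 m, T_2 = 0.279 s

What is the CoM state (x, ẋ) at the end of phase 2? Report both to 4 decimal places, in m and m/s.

x = 0.9768, ẋ = 2.6939

phase 1: p=-0.1567, T=0.601, ωT=1.828362, cosh=3.192181, sinh=3.031504; start (x,ẋ)=(-0.018600, 0.120100) → end (x,ẋ)=(0.403818, 1.657000)
phase 2: p=0.2649, T=0.279, ωT=0.848774, cosh=1.382360, sinh=0.954420; start (x,ẋ)=(0.403818, 1.657000) → end (x,ẋ)=(0.976780, 2.693923)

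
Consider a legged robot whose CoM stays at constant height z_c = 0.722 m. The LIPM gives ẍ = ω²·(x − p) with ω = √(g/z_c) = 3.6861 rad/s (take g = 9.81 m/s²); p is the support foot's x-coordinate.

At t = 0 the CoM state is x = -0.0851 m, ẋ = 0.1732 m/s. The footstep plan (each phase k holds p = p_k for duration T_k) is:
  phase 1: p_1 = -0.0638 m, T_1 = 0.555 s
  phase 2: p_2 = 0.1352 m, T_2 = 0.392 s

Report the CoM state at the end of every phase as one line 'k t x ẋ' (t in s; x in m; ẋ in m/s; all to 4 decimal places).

phase 1: p=-0.0638, T=0.555, ωT=2.045786, cosh=3.932255, sinh=3.802977; start (x,ẋ)=(-0.085100, 0.173200) → end (x,ẋ)=(0.031135, 0.382480)
phase 2: p=0.1352, T=0.392, ωT=1.444951, cosh=2.238701, sinh=2.002944; start (x,ẋ)=(0.031135, 0.382480) → end (x,ẋ)=(0.110060, 0.087939)

1 0.5550 0.0311 0.3825
2 0.9470 0.1101 0.0879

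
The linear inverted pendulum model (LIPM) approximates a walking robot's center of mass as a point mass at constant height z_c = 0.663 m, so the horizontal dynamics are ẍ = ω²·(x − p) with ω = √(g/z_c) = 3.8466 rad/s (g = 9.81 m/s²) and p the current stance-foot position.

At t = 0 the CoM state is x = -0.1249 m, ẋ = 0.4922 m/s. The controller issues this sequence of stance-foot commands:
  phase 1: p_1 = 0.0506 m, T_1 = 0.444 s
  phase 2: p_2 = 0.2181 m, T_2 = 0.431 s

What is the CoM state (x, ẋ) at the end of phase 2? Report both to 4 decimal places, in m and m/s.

x = -0.9310, ẋ = -4.2569

phase 1: p=0.0506, T=0.444, ωT=1.707890, cosh=2.849279, sinh=2.668031; start (x,ẋ)=(-0.124900, 0.492200) → end (x,ẋ)=(-0.108055, -0.398715)
phase 2: p=0.2181, T=0.431, ωT=1.657885, cosh=2.719369, sinh=2.528828; start (x,ẋ)=(-0.108055, -0.398715) → end (x,ẋ)=(-0.930958, -4.256887)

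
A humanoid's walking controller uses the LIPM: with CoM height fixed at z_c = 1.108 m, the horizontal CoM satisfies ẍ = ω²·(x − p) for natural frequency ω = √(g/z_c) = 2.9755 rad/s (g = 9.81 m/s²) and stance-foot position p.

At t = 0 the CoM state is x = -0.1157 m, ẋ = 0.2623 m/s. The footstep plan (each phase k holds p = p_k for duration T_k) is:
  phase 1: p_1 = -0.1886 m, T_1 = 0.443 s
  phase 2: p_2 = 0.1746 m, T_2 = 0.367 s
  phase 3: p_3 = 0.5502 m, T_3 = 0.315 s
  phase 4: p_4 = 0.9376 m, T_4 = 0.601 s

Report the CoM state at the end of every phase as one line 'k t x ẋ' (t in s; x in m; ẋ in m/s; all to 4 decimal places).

phase 1: p=-0.1886, T=0.443, ωT=1.318146, cosh=2.002060, sinh=1.734429; start (x,ẋ)=(-0.115700, 0.262300) → end (x,ẋ)=(0.110246, 0.901362)
phase 2: p=0.1746, T=0.367, ωT=1.092008, cosh=1.657898, sinh=1.322356; start (x,ẋ)=(0.110246, 0.901362) → end (x,ẋ)=(0.468486, 1.241154)
phase 3: p=0.5502, T=0.315, ωT=0.937282, cosh=1.472362, sinh=1.080672; start (x,ẋ)=(0.468486, 1.241154) → end (x,ẋ)=(0.880662, 1.564674)
phase 4: p=0.9376, T=0.601, ωT=1.788275, cosh=3.073190, sinh=2.905942; start (x,ẋ)=(0.880662, 1.564674) → end (x,ẋ)=(2.290715, 4.316217)

1 0.4430 0.1102 0.9014
2 0.8100 0.4685 1.2412
3 1.1250 0.8807 1.5647
4 1.7260 2.2907 4.3162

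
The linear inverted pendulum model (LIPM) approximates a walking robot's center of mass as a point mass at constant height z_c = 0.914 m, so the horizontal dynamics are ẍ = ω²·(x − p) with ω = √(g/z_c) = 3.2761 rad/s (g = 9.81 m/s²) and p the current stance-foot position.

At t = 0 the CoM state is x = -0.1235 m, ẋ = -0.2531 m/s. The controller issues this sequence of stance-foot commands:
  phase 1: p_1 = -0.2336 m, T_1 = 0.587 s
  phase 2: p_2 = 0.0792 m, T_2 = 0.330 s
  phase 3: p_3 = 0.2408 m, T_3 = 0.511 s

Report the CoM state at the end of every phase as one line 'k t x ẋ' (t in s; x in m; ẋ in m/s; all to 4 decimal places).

1 0.5870 -0.1076 0.3232
2 0.9170 -0.0990 -0.2668
3 1.4280 -0.9070 -3.6014

phase 1: p=-0.2336, T=0.587, ωT=1.923071, cosh=3.494047, sinh=3.347889; start (x,ẋ)=(-0.123500, -0.253100) → end (x,ẋ)=(-0.107552, 0.323236)
phase 2: p=0.0792, T=0.330, ωT=1.081113, cosh=1.643588, sinh=1.304371; start (x,ẋ)=(-0.107552, 0.323236) → end (x,ẋ)=(-0.099047, -0.266770)
phase 3: p=0.2408, T=0.511, ωT=1.674087, cosh=2.760701, sinh=2.573222; start (x,ẋ)=(-0.099047, -0.266770) → end (x,ẋ)=(-0.906952, -3.601430)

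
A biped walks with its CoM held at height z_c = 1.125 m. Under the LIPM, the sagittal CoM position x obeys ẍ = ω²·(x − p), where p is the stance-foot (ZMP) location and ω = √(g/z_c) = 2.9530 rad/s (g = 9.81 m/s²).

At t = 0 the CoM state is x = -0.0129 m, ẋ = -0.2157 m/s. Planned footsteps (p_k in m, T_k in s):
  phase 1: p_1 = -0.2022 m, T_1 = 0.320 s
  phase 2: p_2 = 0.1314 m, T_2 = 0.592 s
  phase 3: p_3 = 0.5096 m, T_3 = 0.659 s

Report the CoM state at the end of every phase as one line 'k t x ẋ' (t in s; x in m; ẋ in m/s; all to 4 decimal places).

phase 1: p=-0.2022, T=0.320, ωT=0.944960, cosh=1.480703, sinh=1.092008; start (x,ẋ)=(-0.012900, -0.215700) → end (x,ẋ)=(-0.001668, 0.291048)
phase 2: p=0.1314, T=0.592, ωT=1.748176, cosh=2.959104, sinh=2.785012; start (x,ẋ)=(-0.001668, 0.291048) → end (x,ẋ)=(0.012129, -0.233129)
phase 3: p=0.5096, T=0.659, ωT=1.946027, cosh=3.571829, sinh=3.428989; start (x,ẋ)=(0.012129, -0.233129) → end (x,ẋ)=(-1.537988, -5.869990)

1 0.3200 -0.0017 0.2910
2 0.9120 0.0121 -0.2331
3 1.5710 -1.5380 -5.8700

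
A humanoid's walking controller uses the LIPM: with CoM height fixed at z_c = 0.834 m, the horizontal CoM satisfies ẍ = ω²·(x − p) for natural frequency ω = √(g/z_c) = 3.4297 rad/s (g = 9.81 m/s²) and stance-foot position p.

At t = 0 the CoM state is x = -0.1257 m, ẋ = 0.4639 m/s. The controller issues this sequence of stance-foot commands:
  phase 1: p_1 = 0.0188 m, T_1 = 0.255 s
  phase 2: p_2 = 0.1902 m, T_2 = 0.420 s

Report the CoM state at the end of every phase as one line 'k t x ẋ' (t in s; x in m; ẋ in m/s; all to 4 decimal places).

phase 1: p=0.0188, T=0.255, ωT=0.874574, cosh=1.407446, sinh=0.990406; start (x,ẋ)=(-0.125700, 0.463900) → end (x,ẋ)=(-0.050614, 0.162077)
phase 2: p=0.1902, T=0.420, ωT=1.440474, cosh=2.229756, sinh=1.992941; start (x,ẋ)=(-0.050614, 0.162077) → end (x,ẋ)=(-0.252576, -1.284616)

1 0.2550 -0.0506 0.1621
2 0.6750 -0.2526 -1.2846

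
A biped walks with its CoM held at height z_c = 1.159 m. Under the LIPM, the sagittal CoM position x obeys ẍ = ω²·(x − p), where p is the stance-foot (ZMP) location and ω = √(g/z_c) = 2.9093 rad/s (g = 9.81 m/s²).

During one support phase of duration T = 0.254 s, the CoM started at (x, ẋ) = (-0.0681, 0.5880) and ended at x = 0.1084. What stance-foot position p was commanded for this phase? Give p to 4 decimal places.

p = -0.1142

ωT = 2.9093·0.254 = 0.738962; cosh(ωT) = 1.285685, sinh(ωT) = 0.808076
x(T) = p + (x₀−p)·cosh(ωT) + (ẋ₀/ω)·sinh(ωT) ⇒ p·(1 − cosh) = x(T) − x₀·cosh − (ẋ₀/ω)·sinh
numerator   = 0.1084 − (-0.0681)·1.285685 − (0.5880/2.9093)·0.808076 = 0.032635
denominator = 1 − 1.285685 = -0.285685
p = 0.032635 / -0.285685 = -0.1142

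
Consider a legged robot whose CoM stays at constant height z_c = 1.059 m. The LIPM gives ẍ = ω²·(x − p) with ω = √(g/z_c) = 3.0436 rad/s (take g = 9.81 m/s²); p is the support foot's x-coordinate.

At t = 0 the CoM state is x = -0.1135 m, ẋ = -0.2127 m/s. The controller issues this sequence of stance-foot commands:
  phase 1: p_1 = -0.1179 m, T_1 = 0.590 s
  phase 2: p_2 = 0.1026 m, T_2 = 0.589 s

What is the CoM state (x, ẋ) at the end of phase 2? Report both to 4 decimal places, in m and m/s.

x = -1.7613, ẋ = -5.5676

phase 1: p=-0.1179, T=0.590, ωT=1.795724, cosh=3.094921, sinh=2.928914; start (x,ẋ)=(-0.113500, -0.212700) → end (x,ẋ)=(-0.308968, -0.619066)
phase 2: p=0.1026, T=0.589, ωT=1.792680, cosh=3.086021, sinh=2.919507; start (x,ẋ)=(-0.308968, -0.619066) → end (x,ẋ)=(-1.761332, -5.567563)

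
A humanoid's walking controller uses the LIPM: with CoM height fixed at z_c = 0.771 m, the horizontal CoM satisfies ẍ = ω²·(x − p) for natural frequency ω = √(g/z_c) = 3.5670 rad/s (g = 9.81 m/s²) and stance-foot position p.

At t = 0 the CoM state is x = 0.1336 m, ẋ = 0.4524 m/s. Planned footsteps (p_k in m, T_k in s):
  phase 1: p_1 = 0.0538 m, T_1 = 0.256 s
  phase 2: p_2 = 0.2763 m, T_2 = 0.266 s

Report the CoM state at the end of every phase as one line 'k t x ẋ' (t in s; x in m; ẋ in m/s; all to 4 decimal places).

1 0.2560 0.3018 0.9521
2 0.5220 0.6072 1.5138

phase 1: p=0.0538, T=0.256, ωT=0.913152, cosh=1.446711, sinh=1.045454; start (x,ẋ)=(0.133600, 0.452400) → end (x,ẋ)=(0.301842, 0.952077)
phase 2: p=0.2763, T=0.266, ωT=0.948822, cosh=1.484931, sinh=1.097734; start (x,ẋ)=(0.301842, 0.952077) → end (x,ẋ)=(0.607227, 1.513781)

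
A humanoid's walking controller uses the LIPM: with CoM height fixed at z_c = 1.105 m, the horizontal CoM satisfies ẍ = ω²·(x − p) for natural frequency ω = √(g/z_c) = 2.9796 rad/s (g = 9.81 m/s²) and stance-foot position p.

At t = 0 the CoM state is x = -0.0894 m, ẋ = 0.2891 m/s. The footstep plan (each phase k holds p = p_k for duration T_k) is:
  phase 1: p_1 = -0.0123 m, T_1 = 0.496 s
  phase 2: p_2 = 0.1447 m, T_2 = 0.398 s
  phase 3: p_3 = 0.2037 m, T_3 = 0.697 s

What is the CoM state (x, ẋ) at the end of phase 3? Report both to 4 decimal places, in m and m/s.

x = -0.9487, ẋ = -3.3893

phase 1: p=-0.0123, T=0.496, ωT=1.477882, cosh=2.305885, sinh=2.077765; start (x,ẋ)=(-0.089400, 0.289100) → end (x,ẋ)=(0.011514, 0.189312)
phase 2: p=0.1447, T=0.398, ωT=1.185881, cosh=1.789523, sinh=1.484046; start (x,ẋ)=(0.011514, 0.189312) → end (x,ẋ)=(0.000652, -0.250150)
phase 3: p=0.2037, T=0.697, ωT=2.076781, cosh=4.052039, sinh=3.926706; start (x,ẋ)=(0.000652, -0.250150) → end (x,ẋ)=(-0.948722, -3.389282)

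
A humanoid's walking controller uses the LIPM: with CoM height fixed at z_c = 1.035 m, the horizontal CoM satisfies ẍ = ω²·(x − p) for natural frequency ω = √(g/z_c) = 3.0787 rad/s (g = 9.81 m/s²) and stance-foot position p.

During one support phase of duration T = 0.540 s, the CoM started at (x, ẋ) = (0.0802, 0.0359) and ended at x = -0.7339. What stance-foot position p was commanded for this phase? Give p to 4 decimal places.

p = 0.5676

ωT = 3.0787·0.540 = 1.662498; cosh(ωT) = 2.731065, sinh(ωT) = 2.541400
x(T) = p + (x₀−p)·cosh(ωT) + (ẋ₀/ω)·sinh(ωT) ⇒ p·(1 − cosh) = x(T) − x₀·cosh − (ẋ₀/ω)·sinh
numerator   = -0.7339 − (0.0802)·2.731065 − (0.0359/3.0787)·2.541400 = -0.982566
denominator = 1 − 2.731065 = -1.731065
p = -0.982566 / -1.731065 = 0.5676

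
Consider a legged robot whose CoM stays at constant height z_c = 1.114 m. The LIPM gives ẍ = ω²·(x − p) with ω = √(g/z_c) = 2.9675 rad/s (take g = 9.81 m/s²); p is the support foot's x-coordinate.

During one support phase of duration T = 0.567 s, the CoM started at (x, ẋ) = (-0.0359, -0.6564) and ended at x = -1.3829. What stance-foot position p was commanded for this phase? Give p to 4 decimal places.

p = 0.3975

ωT = 2.9675·0.567 = 1.682572; cosh(ωT) = 2.782636, sinh(ωT) = 2.596741
x(T) = p + (x₀−p)·cosh(ωT) + (ẋ₀/ω)·sinh(ωT) ⇒ p·(1 − cosh) = x(T) − x₀·cosh − (ẋ₀/ω)·sinh
numerator   = -1.3829 − (-0.0359)·2.782636 − (-0.6564/2.9675)·2.596741 = -0.708614
denominator = 1 − 2.782636 = -1.782636
p = -0.708614 / -1.782636 = 0.3975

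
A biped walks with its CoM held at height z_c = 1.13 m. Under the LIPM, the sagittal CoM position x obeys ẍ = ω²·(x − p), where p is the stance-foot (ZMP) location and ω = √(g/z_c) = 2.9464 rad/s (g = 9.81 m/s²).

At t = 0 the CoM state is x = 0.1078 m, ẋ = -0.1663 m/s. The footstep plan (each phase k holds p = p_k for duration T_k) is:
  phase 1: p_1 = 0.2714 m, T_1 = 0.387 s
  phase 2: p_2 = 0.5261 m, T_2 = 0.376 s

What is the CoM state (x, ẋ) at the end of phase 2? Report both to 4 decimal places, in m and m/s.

x = -0.9491, ẋ = -4.0653

phase 1: p=0.2714, T=0.387, ωT=1.140257, cosh=1.723654, sinh=1.403917; start (x,ẋ)=(0.107800, -0.166300) → end (x,ẋ)=(-0.089829, -0.963375)
phase 2: p=0.5261, T=0.376, ωT=1.107846, cosh=1.679050, sinh=1.348781; start (x,ẋ)=(-0.089829, -0.963375) → end (x,ẋ)=(-0.949083, -4.065288)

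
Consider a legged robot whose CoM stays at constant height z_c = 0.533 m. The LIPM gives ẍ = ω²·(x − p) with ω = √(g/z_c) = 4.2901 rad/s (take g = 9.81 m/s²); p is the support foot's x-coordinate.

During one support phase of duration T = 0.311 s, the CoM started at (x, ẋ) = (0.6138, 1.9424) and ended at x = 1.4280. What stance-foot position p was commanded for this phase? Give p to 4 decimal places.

ωT = 4.2901·0.311 = 1.334221; cosh(ωT) = 2.030200, sinh(ωT) = 1.766837
x(T) = p + (x₀−p)·cosh(ωT) + (ẋ₀/ω)·sinh(ωT) ⇒ p·(1 − cosh) = x(T) − x₀·cosh − (ẋ₀/ω)·sinh
numerator   = 1.4280 − (0.6138)·2.030200 − (1.9424/4.2901)·1.766837 = -0.618096
denominator = 1 − 2.030200 = -1.030200
p = -0.618096 / -1.030200 = 0.6000

p = 0.6000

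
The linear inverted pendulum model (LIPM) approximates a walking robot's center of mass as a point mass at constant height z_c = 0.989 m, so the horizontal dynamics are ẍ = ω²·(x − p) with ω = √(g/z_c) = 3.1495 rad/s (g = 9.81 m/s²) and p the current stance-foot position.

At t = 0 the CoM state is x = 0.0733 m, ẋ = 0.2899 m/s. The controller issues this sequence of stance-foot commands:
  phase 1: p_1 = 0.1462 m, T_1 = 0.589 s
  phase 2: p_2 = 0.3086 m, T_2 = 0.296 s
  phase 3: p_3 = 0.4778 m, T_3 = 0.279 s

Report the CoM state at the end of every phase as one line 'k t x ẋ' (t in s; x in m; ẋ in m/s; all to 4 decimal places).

1 0.5890 0.1945 0.2334
2 0.8850 0.2207 -0.0434
3 1.1640 0.1012 -0.8679

phase 1: p=0.1462, T=0.589, ωT=1.855055, cosh=3.274249, sinh=3.117804; start (x,ẋ)=(0.073300, 0.289900) → end (x,ẋ)=(0.194490, 0.233361)
phase 2: p=0.3086, T=0.296, ωT=0.932252, cosh=1.466945, sinh=1.073279; start (x,ẋ)=(0.194490, 0.233361) → end (x,ẋ)=(0.220731, -0.043397)
phase 3: p=0.4778, T=0.279, ωT=0.878711, cosh=1.411555, sinh=0.996237; start (x,ẋ)=(0.220731, -0.043397) → end (x,ẋ)=(0.101205, -0.867851)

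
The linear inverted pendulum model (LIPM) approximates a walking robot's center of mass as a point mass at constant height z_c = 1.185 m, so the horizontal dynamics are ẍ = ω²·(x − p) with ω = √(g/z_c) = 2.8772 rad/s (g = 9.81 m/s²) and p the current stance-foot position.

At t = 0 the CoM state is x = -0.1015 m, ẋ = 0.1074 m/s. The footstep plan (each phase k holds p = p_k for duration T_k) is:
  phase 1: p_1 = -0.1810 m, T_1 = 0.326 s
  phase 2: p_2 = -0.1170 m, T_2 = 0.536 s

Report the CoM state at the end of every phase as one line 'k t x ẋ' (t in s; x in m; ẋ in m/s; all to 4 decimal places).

phase 1: p=-0.1810, T=0.326, ωT=0.937967, cosh=1.473103, sinh=1.081680; start (x,ẋ)=(-0.101500, 0.107400) → end (x,ẋ)=(-0.023511, 0.405632)
phase 2: p=-0.1170, T=0.536, ωT=1.542179, cosh=2.444340, sinh=2.230426; start (x,ẋ)=(-0.023511, 0.405632) → end (x,ẋ)=(0.425967, 1.591454)

1 0.3260 -0.0235 0.4056
2 0.8620 0.4260 1.5915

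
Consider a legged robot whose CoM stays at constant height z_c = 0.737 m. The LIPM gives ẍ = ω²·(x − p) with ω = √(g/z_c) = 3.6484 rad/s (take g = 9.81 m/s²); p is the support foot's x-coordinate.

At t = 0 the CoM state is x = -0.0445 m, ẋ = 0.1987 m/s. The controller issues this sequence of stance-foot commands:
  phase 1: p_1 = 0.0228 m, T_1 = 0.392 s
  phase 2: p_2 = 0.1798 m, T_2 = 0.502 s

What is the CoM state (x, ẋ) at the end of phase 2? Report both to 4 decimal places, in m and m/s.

x = -0.4927, ẋ = -2.3447

phase 1: p=0.0228, T=0.392, ωT=1.430173, cosh=2.209344, sinh=1.970077; start (x,ẋ)=(-0.044500, 0.198700) → end (x,ẋ)=(-0.018594, -0.044731)
phase 2: p=0.1798, T=0.502, ωT=1.831497, cosh=3.201699, sinh=3.041525; start (x,ẋ)=(-0.018594, -0.044731) → end (x,ẋ)=(-0.492688, -2.344734)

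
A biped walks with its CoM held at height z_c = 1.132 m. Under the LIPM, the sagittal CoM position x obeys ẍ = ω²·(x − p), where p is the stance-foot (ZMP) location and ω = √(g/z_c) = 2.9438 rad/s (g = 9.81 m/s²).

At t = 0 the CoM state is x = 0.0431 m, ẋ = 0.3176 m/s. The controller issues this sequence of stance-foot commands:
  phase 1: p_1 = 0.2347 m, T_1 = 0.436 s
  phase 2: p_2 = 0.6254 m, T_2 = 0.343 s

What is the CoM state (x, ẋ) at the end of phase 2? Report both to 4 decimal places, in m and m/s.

x = -0.4117, ẋ = -2.5451

phase 1: p=0.2347, T=0.436, ωT=1.283497, cosh=1.943153, sinh=1.666086; start (x,ẋ)=(0.043100, 0.317600) → end (x,ẋ)=(0.042142, -0.322581)
phase 2: p=0.6254, T=0.343, ωT=1.009723, cosh=1.554581, sinh=1.190261; start (x,ẋ)=(0.042142, -0.322581) → end (x,ẋ)=(-0.411750, -2.545149)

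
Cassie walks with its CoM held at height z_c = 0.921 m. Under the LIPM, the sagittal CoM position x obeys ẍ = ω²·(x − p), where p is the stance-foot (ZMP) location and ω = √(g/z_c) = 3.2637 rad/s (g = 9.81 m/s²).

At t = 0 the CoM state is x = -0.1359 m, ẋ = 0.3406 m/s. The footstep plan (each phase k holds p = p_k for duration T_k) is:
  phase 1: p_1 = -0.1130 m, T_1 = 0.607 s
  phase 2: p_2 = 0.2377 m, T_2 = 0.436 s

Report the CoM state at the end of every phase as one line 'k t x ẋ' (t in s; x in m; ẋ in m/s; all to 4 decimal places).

phase 1: p=-0.1130, T=0.607, ωT=1.981066, cosh=3.694195, sinh=3.556272; start (x,ẋ)=(-0.135900, 0.340600) → end (x,ẋ)=(0.173536, 0.992451)
phase 2: p=0.2377, T=0.436, ωT=1.422973, cosh=2.195218, sinh=1.954221; start (x,ẋ)=(0.173536, 0.992451) → end (x,ẋ)=(0.691101, 1.769408)

1 0.6070 0.1735 0.9925
2 1.0430 0.6911 1.7694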